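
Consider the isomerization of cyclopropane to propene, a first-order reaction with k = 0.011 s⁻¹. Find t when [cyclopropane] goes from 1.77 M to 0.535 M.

108.8 s

Step 1: For first-order: t = ln([cyclopropane]₀/[cyclopropane])/k
Step 2: t = ln(1.77/0.535)/0.011
Step 3: t = ln(3.308)/0.011
Step 4: t = 1.196/0.011 = 108.8 s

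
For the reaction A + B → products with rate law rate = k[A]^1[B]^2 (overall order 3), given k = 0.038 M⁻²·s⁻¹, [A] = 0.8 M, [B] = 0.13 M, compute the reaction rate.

0.0005138 M/s

Step 1: The rate law is rate = k[A]^1[B]^2, overall order = 1+2 = 3
Step 2: Substitute values: rate = 0.038 × (0.8)^1 × (0.13)^2
Step 3: rate = 0.038 × 0.8 × 0.0169 = 0.00051376 M/s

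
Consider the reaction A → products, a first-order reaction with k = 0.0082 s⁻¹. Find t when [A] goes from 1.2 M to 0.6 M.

84.53 s

Step 1: For first-order: t = ln([A]₀/[A])/k
Step 2: t = ln(1.2/0.6)/0.0082
Step 3: t = ln(2)/0.0082
Step 4: t = 0.6931/0.0082 = 84.53 s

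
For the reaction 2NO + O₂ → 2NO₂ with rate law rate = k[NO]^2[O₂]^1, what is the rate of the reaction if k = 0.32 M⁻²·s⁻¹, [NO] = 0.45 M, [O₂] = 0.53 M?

0.03434 M/s

Step 1: The rate law is rate = k[NO]^2[O₂]^1
Step 2: Substitute: rate = 0.32 × (0.45)^2 × (0.53)^1
Step 3: rate = 0.32 × 0.2025 × 0.53 = 0.034344 M/s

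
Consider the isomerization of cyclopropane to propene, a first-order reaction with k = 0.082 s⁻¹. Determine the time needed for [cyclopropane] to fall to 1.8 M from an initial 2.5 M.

4.006 s

Step 1: For first-order: t = ln([cyclopropane]₀/[cyclopropane])/k
Step 2: t = ln(2.5/1.8)/0.082
Step 3: t = ln(1.389)/0.082
Step 4: t = 0.3285/0.082 = 4.006 s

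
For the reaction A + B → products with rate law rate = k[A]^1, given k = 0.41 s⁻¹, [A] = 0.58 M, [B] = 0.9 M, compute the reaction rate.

0.2378 M/s

Step 1: The rate law is rate = k[A]^1
Step 2: Note that the rate does not depend on [B] (zero order in B).
Step 3: rate = 0.41 × (0.58)^1 = 0.2378 M/s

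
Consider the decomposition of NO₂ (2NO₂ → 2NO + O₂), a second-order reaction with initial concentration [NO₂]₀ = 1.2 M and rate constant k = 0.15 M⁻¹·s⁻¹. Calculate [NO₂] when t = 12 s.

0.3797 M

Step 1: For a second-order reaction: 1/[NO₂] = 1/[NO₂]₀ + kt
Step 2: 1/[NO₂] = 1/1.2 + 0.15 × 12
Step 3: 1/[NO₂] = 0.8333 + 1.8 = 2.633
Step 4: [NO₂] = 1/2.633 = 0.3797 M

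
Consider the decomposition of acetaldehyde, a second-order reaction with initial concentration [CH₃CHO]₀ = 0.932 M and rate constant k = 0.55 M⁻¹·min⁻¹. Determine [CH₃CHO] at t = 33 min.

0.05202 M

Step 1: For a second-order reaction: 1/[CH₃CHO] = 1/[CH₃CHO]₀ + kt
Step 2: 1/[CH₃CHO] = 1/0.932 + 0.55 × 33
Step 3: 1/[CH₃CHO] = 1.073 + 18.15 = 19.22
Step 4: [CH₃CHO] = 1/19.22 = 0.05202 M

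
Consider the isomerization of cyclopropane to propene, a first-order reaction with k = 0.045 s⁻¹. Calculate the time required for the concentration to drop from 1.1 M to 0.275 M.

30.81 s

Step 1: For first-order: t = ln([cyclopropane]₀/[cyclopropane])/k
Step 2: t = ln(1.1/0.275)/0.045
Step 3: t = ln(4)/0.045
Step 4: t = 1.386/0.045 = 30.81 s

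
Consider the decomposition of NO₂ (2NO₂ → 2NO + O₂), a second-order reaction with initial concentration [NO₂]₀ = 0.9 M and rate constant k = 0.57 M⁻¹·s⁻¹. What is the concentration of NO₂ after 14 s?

0.11 M

Step 1: For a second-order reaction: 1/[NO₂] = 1/[NO₂]₀ + kt
Step 2: 1/[NO₂] = 1/0.9 + 0.57 × 14
Step 3: 1/[NO₂] = 1.111 + 7.98 = 9.091
Step 4: [NO₂] = 1/9.091 = 0.11 M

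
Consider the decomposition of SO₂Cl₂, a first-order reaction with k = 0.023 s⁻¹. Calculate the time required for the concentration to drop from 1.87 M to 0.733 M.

40.72 s

Step 1: For first-order: t = ln([SO₂Cl₂]₀/[SO₂Cl₂])/k
Step 2: t = ln(1.87/0.733)/0.023
Step 3: t = ln(2.551)/0.023
Step 4: t = 0.9365/0.023 = 40.72 s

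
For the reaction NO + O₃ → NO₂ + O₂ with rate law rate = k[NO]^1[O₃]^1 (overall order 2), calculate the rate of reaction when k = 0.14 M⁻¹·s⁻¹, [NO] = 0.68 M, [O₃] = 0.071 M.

0.006759 M/s

Step 1: The rate law is rate = k[NO]^1[O₃]^1, overall order = 1+1 = 2
Step 2: Substitute values: rate = 0.14 × (0.68)^1 × (0.071)^1
Step 3: rate = 0.14 × 0.68 × 0.071 = 0.0067592 M/s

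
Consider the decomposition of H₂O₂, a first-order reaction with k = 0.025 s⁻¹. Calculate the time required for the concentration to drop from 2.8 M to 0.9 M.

45.4 s

Step 1: For first-order: t = ln([H₂O₂]₀/[H₂O₂])/k
Step 2: t = ln(2.8/0.9)/0.025
Step 3: t = ln(3.111)/0.025
Step 4: t = 1.135/0.025 = 45.4 s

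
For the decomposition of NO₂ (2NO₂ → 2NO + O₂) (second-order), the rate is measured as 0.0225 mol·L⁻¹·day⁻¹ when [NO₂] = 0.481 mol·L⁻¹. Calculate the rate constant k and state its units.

0.09725 (mol·L⁻¹)⁻¹·day⁻¹

Step 1: rate = k[NO₂]^2, so k = rate / [NO₂]^2.
Step 2: k = 0.0225 / (0.481)^2 = 0.0225 / 0.2314.
Step 3: k = 0.09725 (mol·L⁻¹)⁻¹·day⁻¹.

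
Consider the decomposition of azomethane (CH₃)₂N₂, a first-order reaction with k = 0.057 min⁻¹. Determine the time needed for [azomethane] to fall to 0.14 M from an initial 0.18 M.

4.409 min

Step 1: For first-order: t = ln([azomethane]₀/[azomethane])/k
Step 2: t = ln(0.18/0.14)/0.057
Step 3: t = ln(1.286)/0.057
Step 4: t = 0.2513/0.057 = 4.409 min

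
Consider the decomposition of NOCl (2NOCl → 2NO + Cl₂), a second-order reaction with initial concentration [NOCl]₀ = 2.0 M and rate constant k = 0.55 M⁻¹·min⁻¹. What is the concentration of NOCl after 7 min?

0.2299 M

Step 1: For a second-order reaction: 1/[NOCl] = 1/[NOCl]₀ + kt
Step 2: 1/[NOCl] = 1/2.0 + 0.55 × 7
Step 3: 1/[NOCl] = 0.5 + 3.85 = 4.35
Step 4: [NOCl] = 1/4.35 = 0.2299 M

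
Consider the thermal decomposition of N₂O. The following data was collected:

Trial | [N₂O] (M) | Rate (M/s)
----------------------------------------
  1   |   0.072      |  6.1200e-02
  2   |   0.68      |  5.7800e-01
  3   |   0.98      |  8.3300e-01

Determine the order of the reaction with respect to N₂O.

first order (1)

Step 1: Compare trials to find order n where rate₂/rate₁ = ([N₂O]₂/[N₂O]₁)^n
Step 2: rate₂/rate₁ = 5.7800e-01/6.1200e-02 = 9.444
Step 3: [N₂O]₂/[N₂O]₁ = 0.68/0.072 = 9.444
Step 4: n = ln(9.444)/ln(9.444) = 1.00 ≈ 1
Step 5: The reaction is first order in N₂O.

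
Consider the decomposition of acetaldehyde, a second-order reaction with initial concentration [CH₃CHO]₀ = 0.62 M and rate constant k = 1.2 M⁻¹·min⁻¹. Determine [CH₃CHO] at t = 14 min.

0.05431 M

Step 1: For a second-order reaction: 1/[CH₃CHO] = 1/[CH₃CHO]₀ + kt
Step 2: 1/[CH₃CHO] = 1/0.62 + 1.2 × 14
Step 3: 1/[CH₃CHO] = 1.613 + 16.8 = 18.41
Step 4: [CH₃CHO] = 1/18.41 = 0.05431 M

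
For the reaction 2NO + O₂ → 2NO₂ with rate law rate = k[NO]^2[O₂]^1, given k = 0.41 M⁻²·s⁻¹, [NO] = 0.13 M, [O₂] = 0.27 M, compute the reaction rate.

0.001871 M/s

Step 1: The rate law is rate = k[NO]^2[O₂]^1
Step 2: Substitute: rate = 0.41 × (0.13)^2 × (0.27)^1
Step 3: rate = 0.41 × 0.0169 × 0.27 = 0.00187083 M/s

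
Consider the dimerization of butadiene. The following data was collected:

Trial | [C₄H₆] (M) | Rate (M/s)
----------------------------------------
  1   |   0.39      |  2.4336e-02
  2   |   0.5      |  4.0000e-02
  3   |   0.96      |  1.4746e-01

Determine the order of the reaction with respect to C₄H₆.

second order (2)

Step 1: Compare trials to find order n where rate₂/rate₁ = ([C₄H₆]₂/[C₄H₆]₁)^n
Step 2: rate₂/rate₁ = 4.0000e-02/2.4336e-02 = 1.644
Step 3: [C₄H₆]₂/[C₄H₆]₁ = 0.5/0.39 = 1.282
Step 4: n = ln(1.644)/ln(1.282) = 2.00 ≈ 2
Step 5: The reaction is second order in C₄H₆.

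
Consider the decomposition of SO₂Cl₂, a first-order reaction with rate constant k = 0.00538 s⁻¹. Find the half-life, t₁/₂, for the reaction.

128.8 s

Step 1: For a first-order reaction, t₁/₂ = ln(2)/k
Step 2: t₁/₂ = ln(2)/0.00538
Step 3: t₁/₂ = 0.6931/0.00538 = 128.8 s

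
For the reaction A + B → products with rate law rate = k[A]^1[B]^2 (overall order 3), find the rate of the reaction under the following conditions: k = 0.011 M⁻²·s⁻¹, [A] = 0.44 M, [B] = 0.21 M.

0.0002134 M/s

Step 1: The rate law is rate = k[A]^1[B]^2, overall order = 1+2 = 3
Step 2: Substitute values: rate = 0.011 × (0.44)^1 × (0.21)^2
Step 3: rate = 0.011 × 0.44 × 0.0441 = 0.000213444 M/s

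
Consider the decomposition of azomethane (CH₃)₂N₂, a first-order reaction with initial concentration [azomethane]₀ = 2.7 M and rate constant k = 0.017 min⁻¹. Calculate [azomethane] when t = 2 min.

2.61 M

Step 1: For a first-order reaction: [azomethane] = [azomethane]₀ × e^(-kt)
Step 2: [azomethane] = 2.7 × e^(-0.017 × 2)
Step 3: [azomethane] = 2.7 × e^(-0.034)
Step 4: [azomethane] = 2.7 × 0.966572 = 2.61 M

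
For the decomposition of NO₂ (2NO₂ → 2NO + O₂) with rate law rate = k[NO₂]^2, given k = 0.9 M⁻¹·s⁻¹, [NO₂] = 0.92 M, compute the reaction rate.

0.7618 M/s

Step 1: Identify the rate law: rate = k[NO₂]^2
Step 2: Substitute values: rate = 0.9 × (0.92)^2
Step 3: Calculate: rate = 0.9 × 0.8464 = 0.76176 M/s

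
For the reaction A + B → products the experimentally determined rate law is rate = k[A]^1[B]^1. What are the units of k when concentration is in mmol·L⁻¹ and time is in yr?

(mmol·L⁻¹)⁻¹·yr⁻¹

Step 1: Overall order = 1 + 1 = 2.
Step 2: rate has units mmol·L⁻¹·yr⁻¹; [A]^1[B]^1 has units (mmol·L⁻¹)^2.
Step 3: k = rate/([A]^1[B]^1), so units of k = (mmol·L⁻¹)^(1-2)·yr⁻¹ = (mmol·L⁻¹)⁻¹·yr⁻¹.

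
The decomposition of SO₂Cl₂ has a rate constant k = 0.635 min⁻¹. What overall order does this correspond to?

first order (1)

Step 1: The units of k for an nth-order reaction are (concentration)^(1-n)·(time)⁻¹.
Step 2: Here k has units min⁻¹, so the concentration exponent is 0.
Step 3: 1 - n = 0 ⇒ n = 1. The reaction is first order.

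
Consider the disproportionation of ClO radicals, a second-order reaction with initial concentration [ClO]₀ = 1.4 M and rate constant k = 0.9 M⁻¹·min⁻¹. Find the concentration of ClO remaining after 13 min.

0.08055 M

Step 1: For a second-order reaction: 1/[ClO] = 1/[ClO]₀ + kt
Step 2: 1/[ClO] = 1/1.4 + 0.9 × 13
Step 3: 1/[ClO] = 0.7143 + 11.7 = 12.41
Step 4: [ClO] = 1/12.41 = 0.08055 M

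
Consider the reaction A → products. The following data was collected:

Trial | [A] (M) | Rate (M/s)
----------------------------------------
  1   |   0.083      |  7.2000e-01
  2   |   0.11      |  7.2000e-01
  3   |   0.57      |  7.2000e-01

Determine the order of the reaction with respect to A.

zeroth order (0)

Step 1: Compare trials - when concentration changes, rate stays constant.
Step 2: rate₂/rate₁ = 7.2000e-01/7.2000e-01 = 1
Step 3: [A]₂/[A]₁ = 0.11/0.083 = 1.325
Step 4: Since rate ratio ≈ (conc ratio)^0, the reaction is zeroth order.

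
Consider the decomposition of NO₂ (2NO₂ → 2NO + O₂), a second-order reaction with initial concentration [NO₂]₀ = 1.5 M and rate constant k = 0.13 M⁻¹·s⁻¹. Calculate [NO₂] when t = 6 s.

0.6912 M

Step 1: For a second-order reaction: 1/[NO₂] = 1/[NO₂]₀ + kt
Step 2: 1/[NO₂] = 1/1.5 + 0.13 × 6
Step 3: 1/[NO₂] = 0.6667 + 0.78 = 1.447
Step 4: [NO₂] = 1/1.447 = 0.6912 M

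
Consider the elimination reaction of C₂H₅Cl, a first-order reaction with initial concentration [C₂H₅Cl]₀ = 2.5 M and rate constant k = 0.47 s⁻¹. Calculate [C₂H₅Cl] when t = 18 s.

0.0005294 M

Step 1: For a first-order reaction: [C₂H₅Cl] = [C₂H₅Cl]₀ × e^(-kt)
Step 2: [C₂H₅Cl] = 2.5 × e^(-0.47 × 18)
Step 3: [C₂H₅Cl] = 2.5 × e^(-8.46)
Step 4: [C₂H₅Cl] = 2.5 × 0.000211772 = 0.0005294 M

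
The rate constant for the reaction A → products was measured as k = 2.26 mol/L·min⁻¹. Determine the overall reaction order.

zeroth order (0)

Step 1: The units of k for an nth-order reaction are (concentration)^(1-n)·(time)⁻¹.
Step 2: Here k has units mol/L·min⁻¹, so the concentration exponent is 1.
Step 3: 1 - n = 1 ⇒ n = 0. The reaction is zeroth order.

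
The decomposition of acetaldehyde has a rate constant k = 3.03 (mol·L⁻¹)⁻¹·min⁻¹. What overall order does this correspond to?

second order (2)

Step 1: The units of k for an nth-order reaction are (concentration)^(1-n)·(time)⁻¹.
Step 2: Here k has units (mol·L⁻¹)⁻¹·min⁻¹, so the concentration exponent is -1.
Step 3: 1 - n = -1 ⇒ n = 2. The reaction is second order.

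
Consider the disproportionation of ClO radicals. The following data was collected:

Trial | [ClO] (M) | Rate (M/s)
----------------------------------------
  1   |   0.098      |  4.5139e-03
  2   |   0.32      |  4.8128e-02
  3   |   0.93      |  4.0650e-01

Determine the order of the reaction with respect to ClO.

second order (2)

Step 1: Compare trials to find order n where rate₂/rate₁ = ([ClO]₂/[ClO]₁)^n
Step 2: rate₂/rate₁ = 4.8128e-02/4.5139e-03 = 10.66
Step 3: [ClO]₂/[ClO]₁ = 0.32/0.098 = 3.265
Step 4: n = ln(10.66)/ln(3.265) = 2.00 ≈ 2
Step 5: The reaction is second order in ClO.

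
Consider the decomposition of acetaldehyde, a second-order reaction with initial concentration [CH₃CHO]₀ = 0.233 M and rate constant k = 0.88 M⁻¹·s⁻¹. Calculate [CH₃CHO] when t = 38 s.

0.0265 M

Step 1: For a second-order reaction: 1/[CH₃CHO] = 1/[CH₃CHO]₀ + kt
Step 2: 1/[CH₃CHO] = 1/0.233 + 0.88 × 38
Step 3: 1/[CH₃CHO] = 4.292 + 33.44 = 37.73
Step 4: [CH₃CHO] = 1/37.73 = 0.0265 M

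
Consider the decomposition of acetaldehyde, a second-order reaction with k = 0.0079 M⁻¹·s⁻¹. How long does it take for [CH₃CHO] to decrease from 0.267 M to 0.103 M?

754.9 s

Step 1: For second-order: t = (1/[CH₃CHO] - 1/[CH₃CHO]₀)/k
Step 2: t = (1/0.103 - 1/0.267)/0.0079
Step 3: t = (9.709 - 3.745)/0.0079
Step 4: t = 5.963/0.0079 = 754.9 s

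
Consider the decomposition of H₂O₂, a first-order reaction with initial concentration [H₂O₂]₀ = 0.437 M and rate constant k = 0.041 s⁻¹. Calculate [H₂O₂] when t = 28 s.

0.1386 M

Step 1: For a first-order reaction: [H₂O₂] = [H₂O₂]₀ × e^(-kt)
Step 2: [H₂O₂] = 0.437 × e^(-0.041 × 28)
Step 3: [H₂O₂] = 0.437 × e^(-1.148)
Step 4: [H₂O₂] = 0.437 × 0.317271 = 0.1386 M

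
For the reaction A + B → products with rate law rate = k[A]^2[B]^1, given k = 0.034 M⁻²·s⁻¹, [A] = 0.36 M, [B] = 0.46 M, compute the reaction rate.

0.002027 M/s

Step 1: The rate law is rate = k[A]^2[B]^1
Step 2: Substitute: rate = 0.034 × (0.36)^2 × (0.46)^1
Step 3: rate = 0.034 × 0.1296 × 0.46 = 0.00202694 M/s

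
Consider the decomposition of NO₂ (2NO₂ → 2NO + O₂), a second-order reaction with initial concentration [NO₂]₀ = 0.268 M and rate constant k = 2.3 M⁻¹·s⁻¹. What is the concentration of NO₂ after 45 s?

0.009326 M

Step 1: For a second-order reaction: 1/[NO₂] = 1/[NO₂]₀ + kt
Step 2: 1/[NO₂] = 1/0.268 + 2.3 × 45
Step 3: 1/[NO₂] = 3.731 + 103.5 = 107.2
Step 4: [NO₂] = 1/107.2 = 0.009326 M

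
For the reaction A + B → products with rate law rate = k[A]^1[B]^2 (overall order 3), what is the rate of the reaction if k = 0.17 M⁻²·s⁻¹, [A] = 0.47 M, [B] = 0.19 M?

0.002884 M/s

Step 1: The rate law is rate = k[A]^1[B]^2, overall order = 1+2 = 3
Step 2: Substitute values: rate = 0.17 × (0.47)^1 × (0.19)^2
Step 3: rate = 0.17 × 0.47 × 0.0361 = 0.00288439 M/s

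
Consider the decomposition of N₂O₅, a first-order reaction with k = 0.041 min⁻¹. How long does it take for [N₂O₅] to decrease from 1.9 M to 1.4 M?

7.448 min

Step 1: For first-order: t = ln([N₂O₅]₀/[N₂O₅])/k
Step 2: t = ln(1.9/1.4)/0.041
Step 3: t = ln(1.357)/0.041
Step 4: t = 0.3054/0.041 = 7.448 min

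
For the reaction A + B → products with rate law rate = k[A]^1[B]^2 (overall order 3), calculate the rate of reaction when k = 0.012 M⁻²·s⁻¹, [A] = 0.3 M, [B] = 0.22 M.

0.0001742 M/s

Step 1: The rate law is rate = k[A]^1[B]^2, overall order = 1+2 = 3
Step 2: Substitute values: rate = 0.012 × (0.3)^1 × (0.22)^2
Step 3: rate = 0.012 × 0.3 × 0.0484 = 0.00017424 M/s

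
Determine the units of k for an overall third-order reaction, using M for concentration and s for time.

M⁻²·s⁻¹

Step 1: For overall order n, rate = k × (concentration)^n.
Step 2: Rate has units M·s⁻¹; concentration term has units M^3.
Step 3: k = rate / (concentration)^n, so units of k = M^(1-3)·s⁻¹ = M⁻²·s⁻¹.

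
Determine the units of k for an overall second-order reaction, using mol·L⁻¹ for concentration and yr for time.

(mol·L⁻¹)⁻¹·yr⁻¹

Step 1: For overall order n, rate = k × (concentration)^n.
Step 2: Rate has units mol·L⁻¹·yr⁻¹; concentration term has units (mol·L⁻¹)^2.
Step 3: k = rate / (concentration)^n, so units of k = (mol·L⁻¹)^(1-2)·yr⁻¹ = (mol·L⁻¹)⁻¹·yr⁻¹.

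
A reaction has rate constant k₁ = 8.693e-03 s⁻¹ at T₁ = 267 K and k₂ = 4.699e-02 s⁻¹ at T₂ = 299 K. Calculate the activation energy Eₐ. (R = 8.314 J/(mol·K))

35.0 kJ/mol

Step 1: Use the two-temperature Arrhenius form: ln(k₂/k₁) = -Eₐ/R × (1/T₂ - 1/T₁)
Step 2: ln(k₂/k₁) = ln(4.699e-02/8.693e-03) = ln(5.4055) = 1.68742
Step 3: 1/T₂ - 1/T₁ = 1/299 - 1/267 = -4.008367e-04 K⁻¹
Step 4: Eₐ = -R × ln(k₂/k₁) / (1/T₂ - 1/T₁) = -8.314 × 1.68742 / -4.008367e-04
Step 5: Eₐ = 3.5000e+04 J/mol = 35.0 kJ/mol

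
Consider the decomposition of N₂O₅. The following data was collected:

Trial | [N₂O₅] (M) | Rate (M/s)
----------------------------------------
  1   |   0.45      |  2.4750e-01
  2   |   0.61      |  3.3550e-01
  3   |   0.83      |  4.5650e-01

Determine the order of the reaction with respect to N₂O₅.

first order (1)

Step 1: Compare trials to find order n where rate₂/rate₁ = ([N₂O₅]₂/[N₂O₅]₁)^n
Step 2: rate₂/rate₁ = 3.3550e-01/2.4750e-01 = 1.356
Step 3: [N₂O₅]₂/[N₂O₅]₁ = 0.61/0.45 = 1.356
Step 4: n = ln(1.356)/ln(1.356) = 1.00 ≈ 1
Step 5: The reaction is first order in N₂O₅.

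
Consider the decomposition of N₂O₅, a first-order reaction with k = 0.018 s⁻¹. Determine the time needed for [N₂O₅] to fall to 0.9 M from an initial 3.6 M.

77.02 s

Step 1: For first-order: t = ln([N₂O₅]₀/[N₂O₅])/k
Step 2: t = ln(3.6/0.9)/0.018
Step 3: t = ln(4)/0.018
Step 4: t = 1.386/0.018 = 77.02 s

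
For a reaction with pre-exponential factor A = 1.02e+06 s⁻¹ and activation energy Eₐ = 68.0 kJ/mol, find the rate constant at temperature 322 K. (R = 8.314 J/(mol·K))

9.49e-06 s⁻¹

Step 1: Use the Arrhenius equation: k = A × exp(-Eₐ/RT)
Step 2: Convert Eₐ to J/mol: 68.0 kJ/mol = 68000 J/mol
Step 3: Calculate the exponent: -Eₐ/(RT) = -68000/(8.314 × 322) = -25.40054
Step 4: k = 1.02e+06 × exp(-25.40054)
Step 5: k = 1.02e+06 × 9.30434e-12 = 9.4904e-06 s⁻¹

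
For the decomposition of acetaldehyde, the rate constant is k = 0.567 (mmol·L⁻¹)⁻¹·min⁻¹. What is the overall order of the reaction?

second order (2)

Step 1: The units of k for an nth-order reaction are (concentration)^(1-n)·(time)⁻¹.
Step 2: Here k has units (mmol·L⁻¹)⁻¹·min⁻¹, so the concentration exponent is -1.
Step 3: 1 - n = -1 ⇒ n = 2. The reaction is second order.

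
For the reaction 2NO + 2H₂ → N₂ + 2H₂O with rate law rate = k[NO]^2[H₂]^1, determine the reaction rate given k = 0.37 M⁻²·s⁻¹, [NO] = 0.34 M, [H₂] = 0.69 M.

0.02951 M/s

Step 1: The rate law is rate = k[NO]^2[H₂]^1
Step 2: Substitute: rate = 0.37 × (0.34)^2 × (0.69)^1
Step 3: rate = 0.37 × 0.1156 × 0.69 = 0.0295127 M/s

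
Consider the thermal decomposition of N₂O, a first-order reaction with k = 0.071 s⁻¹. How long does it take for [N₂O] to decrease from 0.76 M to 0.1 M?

28.57 s

Step 1: For first-order: t = ln([N₂O]₀/[N₂O])/k
Step 2: t = ln(0.76/0.1)/0.071
Step 3: t = ln(7.6)/0.071
Step 4: t = 2.028/0.071 = 28.57 s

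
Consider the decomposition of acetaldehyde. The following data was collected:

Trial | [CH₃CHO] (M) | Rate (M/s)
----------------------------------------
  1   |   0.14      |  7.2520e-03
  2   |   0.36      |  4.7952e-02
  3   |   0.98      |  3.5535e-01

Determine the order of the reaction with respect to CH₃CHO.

second order (2)

Step 1: Compare trials to find order n where rate₂/rate₁ = ([CH₃CHO]₂/[CH₃CHO]₁)^n
Step 2: rate₂/rate₁ = 4.7952e-02/7.2520e-03 = 6.612
Step 3: [CH₃CHO]₂/[CH₃CHO]₁ = 0.36/0.14 = 2.571
Step 4: n = ln(6.612)/ln(2.571) = 2.00 ≈ 2
Step 5: The reaction is second order in CH₃CHO.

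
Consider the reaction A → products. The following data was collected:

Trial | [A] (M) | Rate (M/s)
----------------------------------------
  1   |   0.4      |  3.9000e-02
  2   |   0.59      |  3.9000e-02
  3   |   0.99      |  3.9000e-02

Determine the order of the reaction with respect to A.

zeroth order (0)

Step 1: Compare trials - when concentration changes, rate stays constant.
Step 2: rate₂/rate₁ = 3.9000e-02/3.9000e-02 = 1
Step 3: [A]₂/[A]₁ = 0.59/0.4 = 1.475
Step 4: Since rate ratio ≈ (conc ratio)^0, the reaction is zeroth order.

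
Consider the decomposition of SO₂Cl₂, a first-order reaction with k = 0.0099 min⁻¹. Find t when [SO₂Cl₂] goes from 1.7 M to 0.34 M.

162.6 min

Step 1: For first-order: t = ln([SO₂Cl₂]₀/[SO₂Cl₂])/k
Step 2: t = ln(1.7/0.34)/0.0099
Step 3: t = ln(5)/0.0099
Step 4: t = 1.609/0.0099 = 162.6 min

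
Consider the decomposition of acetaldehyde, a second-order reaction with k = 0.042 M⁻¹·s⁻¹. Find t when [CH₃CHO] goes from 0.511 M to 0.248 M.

49.41 s

Step 1: For second-order: t = (1/[CH₃CHO] - 1/[CH₃CHO]₀)/k
Step 2: t = (1/0.248 - 1/0.511)/0.042
Step 3: t = (4.032 - 1.957)/0.042
Step 4: t = 2.075/0.042 = 49.41 s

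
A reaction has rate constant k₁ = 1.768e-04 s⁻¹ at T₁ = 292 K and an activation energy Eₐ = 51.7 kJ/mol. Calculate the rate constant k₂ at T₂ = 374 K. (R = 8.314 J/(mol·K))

1.885e-02 s⁻¹

Step 1: Use the two-temperature Arrhenius form: ln(k₂/k₁) = -Eₐ/R × (1/T₂ - 1/T₁)
Step 2: Convert Eₐ to J/mol: 51.7 kJ/mol = 51700 J/mol
Step 3: 1/T₂ - 1/T₁ = 1/374 - 1/292 = -7.508607e-04 K⁻¹
Step 4: ln(k₂/k₁) = -51700/8.314 × -7.508607e-04 = 4.66917
Step 5: k₂ = k₁ × exp(4.66917) = 1.768e-04 × 1.06609e+02 = 1.885e-02 s⁻¹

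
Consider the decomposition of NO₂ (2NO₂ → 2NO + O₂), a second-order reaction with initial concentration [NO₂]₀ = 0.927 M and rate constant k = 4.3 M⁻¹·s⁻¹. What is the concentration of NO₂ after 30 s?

0.007688 M

Step 1: For a second-order reaction: 1/[NO₂] = 1/[NO₂]₀ + kt
Step 2: 1/[NO₂] = 1/0.927 + 4.3 × 30
Step 3: 1/[NO₂] = 1.079 + 129 = 130.1
Step 4: [NO₂] = 1/130.1 = 0.007688 M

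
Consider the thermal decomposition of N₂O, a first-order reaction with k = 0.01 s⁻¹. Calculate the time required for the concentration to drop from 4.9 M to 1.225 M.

138.6 s

Step 1: For first-order: t = ln([N₂O]₀/[N₂O])/k
Step 2: t = ln(4.9/1.225)/0.01
Step 3: t = ln(4)/0.01
Step 4: t = 1.386/0.01 = 138.6 s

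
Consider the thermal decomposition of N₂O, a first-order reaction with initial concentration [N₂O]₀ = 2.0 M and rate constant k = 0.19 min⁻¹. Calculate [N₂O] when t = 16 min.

0.09567 M

Step 1: For a first-order reaction: [N₂O] = [N₂O]₀ × e^(-kt)
Step 2: [N₂O] = 2.0 × e^(-0.19 × 16)
Step 3: [N₂O] = 2.0 × e^(-3.04)
Step 4: [N₂O] = 2.0 × 0.0478349 = 0.09567 M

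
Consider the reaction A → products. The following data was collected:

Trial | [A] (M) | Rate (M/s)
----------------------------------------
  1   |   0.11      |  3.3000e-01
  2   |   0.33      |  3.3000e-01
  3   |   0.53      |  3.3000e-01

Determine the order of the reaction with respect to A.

zeroth order (0)

Step 1: Compare trials - when concentration changes, rate stays constant.
Step 2: rate₂/rate₁ = 3.3000e-01/3.3000e-01 = 1
Step 3: [A]₂/[A]₁ = 0.33/0.11 = 3
Step 4: Since rate ratio ≈ (conc ratio)^0, the reaction is zeroth order.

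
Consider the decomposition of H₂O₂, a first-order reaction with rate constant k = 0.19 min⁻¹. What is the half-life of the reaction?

3.648 min

Step 1: For a first-order reaction, t₁/₂ = ln(2)/k
Step 2: t₁/₂ = ln(2)/0.19
Step 3: t₁/₂ = 0.6931/0.19 = 3.648 min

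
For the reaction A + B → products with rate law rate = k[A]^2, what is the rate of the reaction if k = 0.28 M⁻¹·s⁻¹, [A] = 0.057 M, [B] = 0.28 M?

0.0009097 M/s

Step 1: The rate law is rate = k[A]^2
Step 2: Note that the rate does not depend on [B] (zero order in B).
Step 3: rate = 0.28 × (0.057)^2 = 0.00090972 M/s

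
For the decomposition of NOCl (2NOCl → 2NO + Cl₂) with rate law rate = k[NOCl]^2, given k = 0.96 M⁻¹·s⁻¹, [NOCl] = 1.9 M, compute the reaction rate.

3.466 M/s

Step 1: Identify the rate law: rate = k[NOCl]^2
Step 2: Substitute values: rate = 0.96 × (1.9)^2
Step 3: Calculate: rate = 0.96 × 3.61 = 3.4656 M/s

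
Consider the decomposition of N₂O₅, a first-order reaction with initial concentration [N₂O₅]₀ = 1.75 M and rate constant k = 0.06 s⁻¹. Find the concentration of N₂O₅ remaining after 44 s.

0.1249 M

Step 1: For a first-order reaction: [N₂O₅] = [N₂O₅]₀ × e^(-kt)
Step 2: [N₂O₅] = 1.75 × e^(-0.06 × 44)
Step 3: [N₂O₅] = 1.75 × e^(-2.64)
Step 4: [N₂O₅] = 1.75 × 0.0713613 = 0.1249 M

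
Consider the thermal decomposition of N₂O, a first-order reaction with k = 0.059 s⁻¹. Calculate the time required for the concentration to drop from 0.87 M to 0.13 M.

32.22 s

Step 1: For first-order: t = ln([N₂O]₀/[N₂O])/k
Step 2: t = ln(0.87/0.13)/0.059
Step 3: t = ln(6.692)/0.059
Step 4: t = 1.901/0.059 = 32.22 s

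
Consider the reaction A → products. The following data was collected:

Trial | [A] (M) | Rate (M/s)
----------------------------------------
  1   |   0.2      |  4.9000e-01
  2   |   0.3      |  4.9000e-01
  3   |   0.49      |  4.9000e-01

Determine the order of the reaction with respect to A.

zeroth order (0)

Step 1: Compare trials - when concentration changes, rate stays constant.
Step 2: rate₂/rate₁ = 4.9000e-01/4.9000e-01 = 1
Step 3: [A]₂/[A]₁ = 0.3/0.2 = 1.5
Step 4: Since rate ratio ≈ (conc ratio)^0, the reaction is zeroth order.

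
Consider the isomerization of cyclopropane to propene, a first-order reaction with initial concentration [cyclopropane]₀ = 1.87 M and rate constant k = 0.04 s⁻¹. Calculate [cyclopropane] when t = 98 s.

0.0371 M

Step 1: For a first-order reaction: [cyclopropane] = [cyclopropane]₀ × e^(-kt)
Step 2: [cyclopropane] = 1.87 × e^(-0.04 × 98)
Step 3: [cyclopropane] = 1.87 × e^(-3.92)
Step 4: [cyclopropane] = 1.87 × 0.0198411 = 0.0371 M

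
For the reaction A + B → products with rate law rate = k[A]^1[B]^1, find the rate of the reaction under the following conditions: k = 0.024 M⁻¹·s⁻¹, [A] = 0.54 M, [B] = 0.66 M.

0.008554 M/s

Step 1: The rate law is rate = k[A]^1[B]^1
Step 2: Substitute: rate = 0.024 × (0.54)^1 × (0.66)^1
Step 3: rate = 0.024 × 0.54 × 0.66 = 0.0085536 M/s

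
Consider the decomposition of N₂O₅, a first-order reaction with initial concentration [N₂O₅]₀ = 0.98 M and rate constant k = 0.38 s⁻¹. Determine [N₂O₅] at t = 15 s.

0.003279 M

Step 1: For a first-order reaction: [N₂O₅] = [N₂O₅]₀ × e^(-kt)
Step 2: [N₂O₅] = 0.98 × e^(-0.38 × 15)
Step 3: [N₂O₅] = 0.98 × e^(-5.7)
Step 4: [N₂O₅] = 0.98 × 0.00334597 = 0.003279 M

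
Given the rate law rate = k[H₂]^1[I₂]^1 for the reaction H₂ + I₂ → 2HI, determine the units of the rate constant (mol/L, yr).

(mol/L)⁻¹·yr⁻¹

Step 1: Overall order = 1 + 1 = 2.
Step 2: rate has units mol/L·yr⁻¹; [H₂]^1[I₂]^1 has units (mol/L)^2.
Step 3: k = rate/([H₂]^1[I₂]^1), so units of k = (mol/L)^(1-2)·yr⁻¹ = (mol/L)⁻¹·yr⁻¹.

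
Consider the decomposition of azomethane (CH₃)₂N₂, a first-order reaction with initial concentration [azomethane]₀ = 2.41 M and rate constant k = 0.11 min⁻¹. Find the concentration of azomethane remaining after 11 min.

0.7187 M

Step 1: For a first-order reaction: [azomethane] = [azomethane]₀ × e^(-kt)
Step 2: [azomethane] = 2.41 × e^(-0.11 × 11)
Step 3: [azomethane] = 2.41 × e^(-1.21)
Step 4: [azomethane] = 2.41 × 0.298197 = 0.7187 M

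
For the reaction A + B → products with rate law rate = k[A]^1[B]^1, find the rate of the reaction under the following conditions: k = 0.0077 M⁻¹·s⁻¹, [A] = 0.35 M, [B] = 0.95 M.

0.00256 M/s

Step 1: The rate law is rate = k[A]^1[B]^1
Step 2: Substitute: rate = 0.0077 × (0.35)^1 × (0.95)^1
Step 3: rate = 0.0077 × 0.35 × 0.95 = 0.00256025 M/s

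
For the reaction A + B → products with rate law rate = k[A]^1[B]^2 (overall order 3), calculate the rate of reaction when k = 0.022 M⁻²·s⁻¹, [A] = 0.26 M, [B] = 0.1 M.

5.72e-05 M/s

Step 1: The rate law is rate = k[A]^1[B]^2, overall order = 1+2 = 3
Step 2: Substitute values: rate = 0.022 × (0.26)^1 × (0.1)^2
Step 3: rate = 0.022 × 0.26 × 0.01 = 5.72e-05 M/s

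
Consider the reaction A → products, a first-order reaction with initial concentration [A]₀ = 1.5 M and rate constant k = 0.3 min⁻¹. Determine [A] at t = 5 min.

0.3347 M

Step 1: For a first-order reaction: [A] = [A]₀ × e^(-kt)
Step 2: [A] = 1.5 × e^(-0.3 × 5)
Step 3: [A] = 1.5 × e^(-1.5)
Step 4: [A] = 1.5 × 0.22313 = 0.3347 M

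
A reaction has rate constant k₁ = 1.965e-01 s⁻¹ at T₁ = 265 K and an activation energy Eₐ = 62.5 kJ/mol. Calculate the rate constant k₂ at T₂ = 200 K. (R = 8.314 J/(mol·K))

1.947e-05 s⁻¹

Step 1: Use the two-temperature Arrhenius form: ln(k₂/k₁) = -Eₐ/R × (1/T₂ - 1/T₁)
Step 2: Convert Eₐ to J/mol: 62.5 kJ/mol = 62500 J/mol
Step 3: 1/T₂ - 1/T₁ = 1/200 - 1/265 = 1.226415e-03 K⁻¹
Step 4: ln(k₂/k₁) = -62500/8.314 × 1.226415e-03 = -9.21950
Step 5: k₂ = k₁ × exp(-9.21950) = 1.965e-01 × 9.90882e-05 = 1.947e-05 s⁻¹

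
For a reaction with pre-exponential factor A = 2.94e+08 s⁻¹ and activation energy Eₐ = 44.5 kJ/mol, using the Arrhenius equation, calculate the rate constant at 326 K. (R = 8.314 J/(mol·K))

2.18e+01 s⁻¹

Step 1: Use the Arrhenius equation: k = A × exp(-Eₐ/RT)
Step 2: Convert Eₐ to J/mol: 44.5 kJ/mol = 44500 J/mol
Step 3: Calculate the exponent: -Eₐ/(RT) = -44500/(8.314 × 326) = -16.41846
Step 4: k = 2.94e+08 × exp(-16.41846)
Step 5: k = 2.94e+08 × 7.40548e-08 = 2.1772e+01 s⁻¹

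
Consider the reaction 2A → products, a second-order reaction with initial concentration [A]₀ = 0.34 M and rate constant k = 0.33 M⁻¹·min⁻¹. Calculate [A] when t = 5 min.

0.2178 M

Step 1: For a second-order reaction: 1/[A] = 1/[A]₀ + kt
Step 2: 1/[A] = 1/0.34 + 0.33 × 5
Step 3: 1/[A] = 2.941 + 1.65 = 4.591
Step 4: [A] = 1/4.591 = 0.2178 M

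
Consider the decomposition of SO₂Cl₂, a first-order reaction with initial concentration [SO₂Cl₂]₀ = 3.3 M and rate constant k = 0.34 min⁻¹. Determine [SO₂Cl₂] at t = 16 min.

0.01432 M

Step 1: For a first-order reaction: [SO₂Cl₂] = [SO₂Cl₂]₀ × e^(-kt)
Step 2: [SO₂Cl₂] = 3.3 × e^(-0.34 × 16)
Step 3: [SO₂Cl₂] = 3.3 × e^(-5.44)
Step 4: [SO₂Cl₂] = 3.3 × 0.00433948 = 0.01432 M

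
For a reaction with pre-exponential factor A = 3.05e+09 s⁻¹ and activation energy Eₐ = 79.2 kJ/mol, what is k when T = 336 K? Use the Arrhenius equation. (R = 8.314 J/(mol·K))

1.48e-03 s⁻¹

Step 1: Use the Arrhenius equation: k = A × exp(-Eₐ/RT)
Step 2: Convert Eₐ to J/mol: 79.2 kJ/mol = 79200 J/mol
Step 3: Calculate the exponent: -Eₐ/(RT) = -79200/(8.314 × 336) = -28.35149
Step 4: k = 3.05e+09 × exp(-28.35149)
Step 5: k = 3.05e+09 × 4.86524e-13 = 1.4839e-03 s⁻¹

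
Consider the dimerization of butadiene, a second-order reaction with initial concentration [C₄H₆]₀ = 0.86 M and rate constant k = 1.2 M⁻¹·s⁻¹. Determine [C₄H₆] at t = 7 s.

0.1046 M

Step 1: For a second-order reaction: 1/[C₄H₆] = 1/[C₄H₆]₀ + kt
Step 2: 1/[C₄H₆] = 1/0.86 + 1.2 × 7
Step 3: 1/[C₄H₆] = 1.163 + 8.4 = 9.563
Step 4: [C₄H₆] = 1/9.563 = 0.1046 M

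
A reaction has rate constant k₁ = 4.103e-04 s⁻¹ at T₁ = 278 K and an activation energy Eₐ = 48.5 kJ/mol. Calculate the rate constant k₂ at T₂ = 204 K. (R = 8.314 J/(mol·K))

2.029e-07 s⁻¹

Step 1: Use the two-temperature Arrhenius form: ln(k₂/k₁) = -Eₐ/R × (1/T₂ - 1/T₁)
Step 2: Convert Eₐ to J/mol: 48.5 kJ/mol = 48500 J/mol
Step 3: 1/T₂ - 1/T₁ = 1/204 - 1/278 = 1.304838e-03 K⁻¹
Step 4: ln(k₂/k₁) = -48500/8.314 × 1.304838e-03 = -7.61182
Step 5: k₂ = k₁ × exp(-7.61182) = 4.103e-04 × 4.94571e-04 = 2.029e-07 s⁻¹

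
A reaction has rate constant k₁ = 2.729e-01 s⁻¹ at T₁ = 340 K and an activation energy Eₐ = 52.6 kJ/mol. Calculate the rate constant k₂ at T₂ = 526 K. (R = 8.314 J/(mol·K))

1.966e+02 s⁻¹

Step 1: Use the two-temperature Arrhenius form: ln(k₂/k₁) = -Eₐ/R × (1/T₂ - 1/T₁)
Step 2: Convert Eₐ to J/mol: 52.6 kJ/mol = 52600 J/mol
Step 3: 1/T₂ - 1/T₁ = 1/526 - 1/340 = -1.040036e-03 K⁻¹
Step 4: ln(k₂/k₁) = -52600/8.314 × -1.040036e-03 = 6.57997
Step 5: k₂ = k₁ × exp(6.57997) = 2.729e-01 × 7.20518e+02 = 1.966e+02 s⁻¹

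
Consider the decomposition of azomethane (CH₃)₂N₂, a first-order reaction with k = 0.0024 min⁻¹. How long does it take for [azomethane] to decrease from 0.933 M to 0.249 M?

550.4 min

Step 1: For first-order: t = ln([azomethane]₀/[azomethane])/k
Step 2: t = ln(0.933/0.249)/0.0024
Step 3: t = ln(3.747)/0.0024
Step 4: t = 1.321/0.0024 = 550.4 min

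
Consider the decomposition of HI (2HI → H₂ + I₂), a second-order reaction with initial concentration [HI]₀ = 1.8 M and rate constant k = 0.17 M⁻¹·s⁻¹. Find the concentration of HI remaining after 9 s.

0.4795 M

Step 1: For a second-order reaction: 1/[HI] = 1/[HI]₀ + kt
Step 2: 1/[HI] = 1/1.8 + 0.17 × 9
Step 3: 1/[HI] = 0.5556 + 1.53 = 2.086
Step 4: [HI] = 1/2.086 = 0.4795 M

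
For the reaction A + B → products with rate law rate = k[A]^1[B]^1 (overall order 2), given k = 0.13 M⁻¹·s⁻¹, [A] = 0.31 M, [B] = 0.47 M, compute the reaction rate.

0.01894 M/s

Step 1: The rate law is rate = k[A]^1[B]^1, overall order = 1+1 = 2
Step 2: Substitute values: rate = 0.13 × (0.31)^1 × (0.47)^1
Step 3: rate = 0.13 × 0.31 × 0.47 = 0.018941 M/s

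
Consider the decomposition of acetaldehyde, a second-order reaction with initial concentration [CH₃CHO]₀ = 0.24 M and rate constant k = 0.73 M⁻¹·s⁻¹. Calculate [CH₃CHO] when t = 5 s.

0.1279 M

Step 1: For a second-order reaction: 1/[CH₃CHO] = 1/[CH₃CHO]₀ + kt
Step 2: 1/[CH₃CHO] = 1/0.24 + 0.73 × 5
Step 3: 1/[CH₃CHO] = 4.167 + 3.65 = 7.817
Step 4: [CH₃CHO] = 1/7.817 = 0.1279 M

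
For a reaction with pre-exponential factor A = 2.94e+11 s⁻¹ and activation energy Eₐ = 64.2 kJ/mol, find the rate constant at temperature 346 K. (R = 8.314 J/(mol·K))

5.97e+01 s⁻¹

Step 1: Use the Arrhenius equation: k = A × exp(-Eₐ/RT)
Step 2: Convert Eₐ to J/mol: 64.2 kJ/mol = 64200 J/mol
Step 3: Calculate the exponent: -Eₐ/(RT) = -64200/(8.314 × 346) = -22.31767
Step 4: k = 2.94e+11 × exp(-22.31767)
Step 5: k = 2.94e+11 × 2.03029e-10 = 5.9691e+01 s⁻¹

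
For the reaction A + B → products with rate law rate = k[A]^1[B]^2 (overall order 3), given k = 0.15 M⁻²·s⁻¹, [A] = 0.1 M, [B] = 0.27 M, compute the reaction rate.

0.001094 M/s

Step 1: The rate law is rate = k[A]^1[B]^2, overall order = 1+2 = 3
Step 2: Substitute values: rate = 0.15 × (0.1)^1 × (0.27)^2
Step 3: rate = 0.15 × 0.1 × 0.0729 = 0.0010935 M/s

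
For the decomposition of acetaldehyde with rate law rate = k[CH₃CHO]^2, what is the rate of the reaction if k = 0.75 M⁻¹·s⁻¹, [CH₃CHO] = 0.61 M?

0.2791 M/s

Step 1: Identify the rate law: rate = k[CH₃CHO]^2
Step 2: Substitute values: rate = 0.75 × (0.61)^2
Step 3: Calculate: rate = 0.75 × 0.3721 = 0.279075 M/s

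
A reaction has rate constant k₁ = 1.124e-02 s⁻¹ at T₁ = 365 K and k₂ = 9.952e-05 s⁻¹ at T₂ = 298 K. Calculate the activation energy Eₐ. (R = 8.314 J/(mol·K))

63.8 kJ/mol

Step 1: Use the two-temperature Arrhenius form: ln(k₂/k₁) = -Eₐ/R × (1/T₂ - 1/T₁)
Step 2: ln(k₂/k₁) = ln(9.952e-05/1.124e-02) = ln(0.00885409) = -4.72688
Step 3: 1/T₂ - 1/T₁ = 1/298 - 1/365 = 6.159787e-04 K⁻¹
Step 4: Eₐ = -R × ln(k₂/k₁) / (1/T₂ - 1/T₁) = -8.314 × -4.72688 / 6.159787e-04
Step 5: Eₐ = 6.3800e+04 J/mol = 63.8 kJ/mol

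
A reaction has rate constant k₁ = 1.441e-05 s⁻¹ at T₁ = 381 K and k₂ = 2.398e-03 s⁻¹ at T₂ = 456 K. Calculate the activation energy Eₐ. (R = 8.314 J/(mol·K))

98.5 kJ/mol

Step 1: Use the two-temperature Arrhenius form: ln(k₂/k₁) = -Eₐ/R × (1/T₂ - 1/T₁)
Step 2: ln(k₂/k₁) = ln(2.398e-03/1.441e-05) = ln(166.412) = 5.11447
Step 3: 1/T₂ - 1/T₁ = 1/456 - 1/381 = -4.316895e-04 K⁻¹
Step 4: Eₐ = -R × ln(k₂/k₁) / (1/T₂ - 1/T₁) = -8.314 × 5.11447 / -4.316895e-04
Step 5: Eₐ = 9.8501e+04 J/mol = 98.5 kJ/mol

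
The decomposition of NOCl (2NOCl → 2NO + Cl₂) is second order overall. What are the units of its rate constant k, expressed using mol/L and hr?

(mol/L)⁻¹·hr⁻¹

Step 1: For overall order n, rate = k × (concentration)^n.
Step 2: Rate has units mol/L·hr⁻¹; concentration term has units (mol/L)^2.
Step 3: k = rate / (concentration)^n, so units of k = (mol/L)^(1-2)·hr⁻¹ = (mol/L)⁻¹·hr⁻¹.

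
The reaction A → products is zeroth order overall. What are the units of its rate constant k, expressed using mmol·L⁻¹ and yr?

mmol·L⁻¹·yr⁻¹

Step 1: For overall order n, rate = k × (concentration)^n.
Step 2: Rate has units mmol·L⁻¹·yr⁻¹; concentration term has units (mmol·L⁻¹)^0.
Step 3: k = rate / (concentration)^n, so units of k = (mmol·L⁻¹)^(1-0)·yr⁻¹ = mmol·L⁻¹·yr⁻¹.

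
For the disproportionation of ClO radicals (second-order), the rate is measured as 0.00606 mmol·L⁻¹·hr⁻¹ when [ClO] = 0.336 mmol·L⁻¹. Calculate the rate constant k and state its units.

0.05368 (mmol·L⁻¹)⁻¹·hr⁻¹

Step 1: rate = k[ClO]^2, so k = rate / [ClO]^2.
Step 2: k = 0.00606 / (0.336)^2 = 0.00606 / 0.1129.
Step 3: k = 0.05368 (mmol·L⁻¹)⁻¹·hr⁻¹.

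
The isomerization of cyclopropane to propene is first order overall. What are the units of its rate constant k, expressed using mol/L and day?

day⁻¹

Step 1: For overall order n, rate = k × (concentration)^n.
Step 2: Rate has units mol/L·day⁻¹; concentration term has units (mol/L)^1.
Step 3: k = rate / (concentration)^n, so units of k = (mol/L)^(1-1)·day⁻¹ = day⁻¹.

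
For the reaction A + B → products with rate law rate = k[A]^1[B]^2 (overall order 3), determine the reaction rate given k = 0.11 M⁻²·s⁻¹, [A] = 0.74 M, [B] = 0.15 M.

0.001832 M/s

Step 1: The rate law is rate = k[A]^1[B]^2, overall order = 1+2 = 3
Step 2: Substitute values: rate = 0.11 × (0.74)^1 × (0.15)^2
Step 3: rate = 0.11 × 0.74 × 0.0225 = 0.0018315 M/s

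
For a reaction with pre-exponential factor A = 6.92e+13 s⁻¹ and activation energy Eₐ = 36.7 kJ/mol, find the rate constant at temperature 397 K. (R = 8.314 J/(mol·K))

1.03e+09 s⁻¹

Step 1: Use the Arrhenius equation: k = A × exp(-Eₐ/RT)
Step 2: Convert Eₐ to J/mol: 36.7 kJ/mol = 36700 J/mol
Step 3: Calculate the exponent: -Eₐ/(RT) = -36700/(8.314 × 397) = -11.11900
Step 4: k = 6.92e+13 × exp(-11.11900)
Step 5: k = 6.92e+13 × 1.48279e-05 = 1.0261e+09 s⁻¹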